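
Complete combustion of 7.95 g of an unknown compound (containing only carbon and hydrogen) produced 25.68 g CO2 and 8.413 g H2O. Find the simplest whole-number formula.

C5H8

mol C = 25.68 / 44.01 = 0.5835; mass C = 0.5835 × 12.01 = 7.008 g
mol H = 2 × (8.413 / 18.02) = 0.9337; mass H = 0.9337 × 1.008 = 0.9412 g
Divide by the smallest (0.5835 mol C): C 1.000, H 1.600
Scaling by 5: C 5.00, H 8.00 → C5H8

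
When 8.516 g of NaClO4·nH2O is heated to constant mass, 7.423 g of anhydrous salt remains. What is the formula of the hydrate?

Mass of water lost = 8.516 − 7.423 = 1.093 g → 1.093 / 18.02 = 0.06065 mol H2O
Molar mass of NaClO4 = 122.44 g/mol → mol NaClO4 = 7.423 / 122.44 = 0.06063
n = 0.06065 / 0.06063 = 1.00 ≈ 1 → NaClO4·H2O

NaClO4·H2O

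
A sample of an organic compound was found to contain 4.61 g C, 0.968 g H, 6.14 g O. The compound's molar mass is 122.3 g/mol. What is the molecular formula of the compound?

C4H10O4

Moles — C: 4.61 / 12.01 = 0.3838 mol; H: 0.968 / 1.008 = 0.9603 mol; O: 6.14 / 16.00 = 0.3837 mol
Smallest is O at 0.3837 mol; normalising gives C 1.000, H 2.502, O 1.000
Multiply by 2: C 2.00, H 5.00, O 2.00 → C2H5O2
Empirical-formula mass = 61.06 g/mol
n = 122.3 / 61.06 = 2.00 ≈ 2
Molecular formula = (C2H5O2)×2 = C4H10O4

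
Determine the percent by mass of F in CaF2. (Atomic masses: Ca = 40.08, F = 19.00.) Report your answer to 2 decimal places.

Molar mass = 1(40.08) + 2(19.00) = 78.080 g/mol
Mass of F per mole = 2 × 19.00 = 38.000 g
% F = 38.000 / 78.080 × 100 = 48.67%

48.67%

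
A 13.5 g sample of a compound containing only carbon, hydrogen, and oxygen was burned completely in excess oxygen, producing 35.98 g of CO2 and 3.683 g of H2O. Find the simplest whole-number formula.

C4H2O

mol C = 35.98 / 44.01 = 0.8175; mass C = 0.8175 × 12.01 = 9.819 g
mol H = 2 × (3.683 / 18.02) = 0.4088; mass H = 0.4088 × 1.008 = 0.4120 g
mass O = 13.5 − (10.23) = 3.269 g → mol O = 0.2043
Ratios (÷ 0.2043): C 4.001, H 2.001, O 1.000
→ C4H2O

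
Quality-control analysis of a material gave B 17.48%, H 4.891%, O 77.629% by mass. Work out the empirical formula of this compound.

BH3O3

Assume 100 g: 17.48 g B, 4.891 g H, 77.629 g O.
B: 17.48 g ÷ 10.81 g/mol = 1.617 mol
H: 4.891 g ÷ 1.008 g/mol = 4.852 mol
O: 77.629 g ÷ 16.00 g/mol = 4.852 mol
Ratios (÷ 1.617): B 1.000, H 3.001, O 3.000
→ BH3O3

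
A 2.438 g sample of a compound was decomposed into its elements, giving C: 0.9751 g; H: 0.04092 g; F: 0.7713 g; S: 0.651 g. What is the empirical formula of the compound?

C4H2F2S

Moles — C: 0.9751 / 12.01 = 0.08119 mol; H: 0.04092 / 1.008 = 0.0406 mol; F: 0.7713 / 19.00 = 0.04059 mol; S: 0.651 / 32.07 = 0.0203 mol
Divide by the smallest (0.0203 mol S): C 4.000, H 2.000, F 2.000, S 1.000
≈ 4:2:2:1 → C4H2F2S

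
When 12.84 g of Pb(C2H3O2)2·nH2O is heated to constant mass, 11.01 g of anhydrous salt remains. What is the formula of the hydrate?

Pb(C2H3O2)2·3H2O

Mass of water lost = 12.84 − 11.01 = 1.83 g → 1.83 / 18.02 = 0.1016 mol H2O
Molar mass of Pb(C2H3O2)2 = 325.29 g/mol → mol Pb(C2H3O2)2 = 11.01 / 325.29 = 0.03385
n = 0.1016 / 0.03385 = 3.00 ≈ 3 → Pb(C2H3O2)2·3H2O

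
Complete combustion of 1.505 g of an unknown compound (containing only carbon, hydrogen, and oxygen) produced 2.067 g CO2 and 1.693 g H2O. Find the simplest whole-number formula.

CH4O

mol C = 2.067 / 44.01 = 0.04697; mass C = 0.04697 × 12.01 = 0.5641 g
mol H = 2 × (1.693 / 18.02) = 0.1879; mass H = 0.1879 × 1.008 = 0.1894 g
mass O = 1.505 − (0.7535) = 0.7515 g → mol O = 0.04697
Ratios (÷ 0.04697): C 1.000, H 4.001, O 1.000
Ratio ≈ 1:4:1, so the empirical formula is CH4O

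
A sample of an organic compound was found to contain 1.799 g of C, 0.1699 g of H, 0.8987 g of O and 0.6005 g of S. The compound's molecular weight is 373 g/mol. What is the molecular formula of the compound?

C16H18O6S2

C: 1.799 g ÷ 12.01 g/mol = 0.1498 mol
H: 0.1699 g ÷ 1.008 g/mol = 0.1686 mol
O: 0.8987 g ÷ 16.00 g/mol = 0.05617 mol
S: 0.6005 g ÷ 32.07 g/mol = 0.01872 mol
Divide by the smallest (0.01872 mol S): C 8.000, H 9.002, O 3.000, S 1.000
→ C8H9O3S
Empirical-formula mass = 185.22 g/mol
n = 373 / 185.22 = 2.01 ≈ 2
Molecular formula = (C8H9O3S)×2 = C16H18O6S2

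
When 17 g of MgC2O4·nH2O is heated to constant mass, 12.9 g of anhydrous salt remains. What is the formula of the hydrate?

Mass of water lost = 17 − 12.9 = 4.1 g → 4.1 / 18.02 = 0.2275 mol H2O
Molar mass of MgC2O4 = 112.33 g/mol → mol MgC2O4 = 12.9 / 112.33 = 0.1148
n = 0.2275 / 0.1148 = 1.98 ≈ 2 → MgC2O4·2H2O

MgC2O4·2H2O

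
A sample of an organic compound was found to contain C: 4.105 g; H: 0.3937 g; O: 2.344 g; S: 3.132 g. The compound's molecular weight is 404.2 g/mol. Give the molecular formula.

C: 4.105 g ÷ 12.01 g/mol = 0.3418 mol
H: 0.3937 g ÷ 1.008 g/mol = 0.3906 mol
O: 2.344 g ÷ 16.00 g/mol = 0.1465 mol
S: 3.132 g ÷ 32.07 g/mol = 0.09766 mol
Smallest is S at 0.09766 mol; normalising gives C 3.500, H 3.999, O 1.500, S 1.000
×2: C 7.00, H 8.00, O 3.00, S 2.00 → C7H8O3S2
Empirical-formula mass = 204.27 g/mol
n = 404.2 / 204.27 = 1.98 ≈ 2
Molecular formula = (C7H8O3S2)×2 = C14H16O6S4

C14H16O6S4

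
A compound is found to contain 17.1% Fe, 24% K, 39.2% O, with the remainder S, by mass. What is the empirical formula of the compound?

Assume 100 g: 17.1 g Fe, 24 g K, 39.2 g O, 19.7 g S.
Fe: 17.1 g ÷ 55.85 g/mol = 0.3062 mol
K: 24 g ÷ 39.10 g/mol = 0.6138 mol
O: 39.2 g ÷ 16.00 g/mol = 2.45 mol
S: 19.7 g ÷ 32.07 g/mol = 0.6143 mol
Smallest is Fe at 0.3062 mol; normalising gives Fe 1.000, K 2.005, O 8.002, S 2.006
≈ 1:2:8:2 → FeK2O8S2

FeK2O8S2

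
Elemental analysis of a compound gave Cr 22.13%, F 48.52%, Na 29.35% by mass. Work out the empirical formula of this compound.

Assume 100 g: 22.13 g Cr, 48.52 g F, 29.35 g Na.
n(Cr) = 22.13/52.00 = 0.4256, n(F) = 48.52/19.00 = 2.554, n(Na) = 29.35/22.99 = 1.277
Divide by the smallest (0.4256 mol Cr): Cr 1.000, F 6.001, Na 3.000
Ratio ≈ 1:6:3, so the empirical formula is CrF6Na3

CrF6Na3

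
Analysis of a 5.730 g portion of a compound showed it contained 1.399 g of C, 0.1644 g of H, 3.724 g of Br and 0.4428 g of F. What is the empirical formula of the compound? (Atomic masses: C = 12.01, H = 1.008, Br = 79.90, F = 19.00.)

C5H7Br2F

C: 1.399 g ÷ 12.01 g/mol = 0.1165 mol
H: 0.1644 g ÷ 1.008 g/mol = 0.1631 mol
Br: 3.724 g ÷ 79.90 g/mol = 0.04661 mol
F: 0.4428 g ÷ 19.00 g/mol = 0.02331 mol
Smallest is F at 0.02331 mol; normalising gives C 4.998, H 6.998, Br 2.000, F 1.000
→ C5H7Br2F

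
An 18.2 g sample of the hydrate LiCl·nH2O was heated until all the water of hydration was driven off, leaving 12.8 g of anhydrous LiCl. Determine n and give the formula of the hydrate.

Mass of water lost = 18.2 − 12.8 = 5.4 g → 5.4 / 18.02 = 0.2997 mol H2O
Molar mass of LiCl = 42.39 g/mol → mol LiCl = 12.8 / 42.39 = 0.302
n = 0.2997 / 0.302 = 0.99 ≈ 1 → LiCl·H2O

LiCl·H2O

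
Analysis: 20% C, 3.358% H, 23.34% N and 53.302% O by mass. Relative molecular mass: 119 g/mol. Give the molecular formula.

Assume 100 g: 20 g C, 3.358 g H, 23.34 g N, 53.302 g O.
Moles — C: 20 / 12.01 = 1.665 mol; H: 3.358 / 1.008 = 3.331 mol; N: 23.34 / 14.01 = 1.666 mol; O: 53.302 / 16.00 = 3.331 mol
Divide by the smallest (1.665 mol C): C 1.000, H 2.000, N 1.000, O 2.000
≈ 1:2:1:2 → CH2NO2
Empirical-formula mass = 60.04 g/mol
n = 119 / 60.04 = 1.98 ≈ 2
Molecular formula = (CH2NO2)×2 = C2H4N2O4

C2H4N2O4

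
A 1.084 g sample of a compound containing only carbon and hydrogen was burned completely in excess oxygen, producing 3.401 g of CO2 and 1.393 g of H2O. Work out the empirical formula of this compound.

CH2

mol C = 3.401 / 44.01 = 0.07728; mass C = 0.07728 × 12.01 = 0.9281 g
mol H = 2 × (1.393 / 18.02) = 0.1546; mass H = 0.1546 × 1.008 = 0.1558 g
Smallest is C at 0.07728 mol; normalising gives C 1.000, H 2.001
→ CH2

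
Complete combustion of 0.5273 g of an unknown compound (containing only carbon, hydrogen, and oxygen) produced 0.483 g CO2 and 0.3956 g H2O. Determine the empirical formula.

CH4O2

mol C = 0.483 / 44.01 = 0.01097; mass C = 0.01097 × 12.01 = 0.1318 g
mol H = 2 × (0.3956 / 18.02) = 0.04391; mass H = 0.04391 × 1.008 = 0.04426 g
mass O = 0.5273 − (0.1761) = 0.3512 g → mol O = 0.02195
Divide by the smallest (0.01097 mol C): C 1.000, H 4.001, O 2.000
Ratio ≈ 1:4:2, so the empirical formula is CH4O2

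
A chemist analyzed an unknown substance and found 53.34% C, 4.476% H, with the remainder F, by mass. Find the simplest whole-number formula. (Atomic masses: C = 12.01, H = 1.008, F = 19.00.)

Assume 100 g: 53.34 g C, 4.476 g H, 42.184 g F.
C: 53.34 g ÷ 12.01 g/mol = 4.441 mol
H: 4.476 g ÷ 1.008 g/mol = 4.44 mol
F: 42.184 g ÷ 19.00 g/mol = 2.22 mol
Divide by the smallest (2.22 mol F): C 2.000, H 2.000, F 1.000
Ratio ≈ 2:2:1, so the empirical formula is C2H2F

C2H2F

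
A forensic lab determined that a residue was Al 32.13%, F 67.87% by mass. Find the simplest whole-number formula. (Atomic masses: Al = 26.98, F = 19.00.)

AlF3

Assume 100 g: 32.13 g Al, 67.87 g F.
n(Al) = 32.13/26.98 = 1.191, n(F) = 67.87/19.00 = 3.572
Divide by the smallest (1.191 mol Al): Al 1.000, F 3.000
≈ 1:3 → AlF3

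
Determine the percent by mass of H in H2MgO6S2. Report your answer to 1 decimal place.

Molar mass = 2(1.008) + 1(24.31) + 6(16.00) + 2(32.07) = 186.466 g/mol
Mass of H per mole = 2 × 1.008 = 2.016 g
% H = 2.016 / 186.466 × 100 = 1.1%

1.1%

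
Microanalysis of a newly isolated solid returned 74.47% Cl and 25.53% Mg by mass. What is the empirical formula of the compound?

Cl2Mg

Assume 100 g: 74.47 g Cl, 25.53 g Mg.
Moles — Cl: 74.47 / 35.45 = 2.101 mol; Mg: 25.53 / 24.31 = 1.05 mol
Smallest is Mg at 1.05 mol; normalising gives Cl 2.000, Mg 1.000
≈ 2:1 → Cl2Mg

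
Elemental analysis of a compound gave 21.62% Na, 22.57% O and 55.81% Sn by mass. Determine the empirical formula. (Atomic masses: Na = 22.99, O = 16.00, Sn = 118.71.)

Assume 100 g: 21.62 g Na, 22.57 g O, 55.81 g Sn.
Moles — Na: 21.62 / 22.99 = 0.9404 mol; O: 22.57 / 16.00 = 1.411 mol; Sn: 55.81 / 118.71 = 0.4701 mol
Divide by the smallest (0.4701 mol Sn): Na 2.000, O 3.000, Sn 1.000
→ Na2O3Sn

Na2O3Sn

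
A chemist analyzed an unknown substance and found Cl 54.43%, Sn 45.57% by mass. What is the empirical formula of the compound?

Cl4Sn

Assume 100 g: 54.43 g Cl, 45.57 g Sn.
n(Cl) = 54.43/35.45 = 1.535, n(Sn) = 45.57/118.71 = 0.3839
Smallest is Sn at 0.3839 mol; normalising gives Cl 4.000, Sn 1.000
Ratio ≈ 4:1, so the empirical formula is Cl4Sn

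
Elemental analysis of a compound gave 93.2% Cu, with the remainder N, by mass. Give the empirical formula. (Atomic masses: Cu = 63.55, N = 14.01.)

Assume 100 g: 93.2 g Cu, 6.8 g N.
n(Cu) = 93.2/63.55 = 1.467, n(N) = 6.8/14.01 = 0.4854
Smallest is N at 0.4854 mol; normalising gives Cu 3.022, N 1.000
→ Cu3N

Cu3N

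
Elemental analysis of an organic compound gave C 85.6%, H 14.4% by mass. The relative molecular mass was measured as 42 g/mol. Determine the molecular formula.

Assume 100 g: 85.6 g C, 14.4 g H.
C: 85.6 g ÷ 12.01 g/mol = 7.127 mol
H: 14.4 g ÷ 1.008 g/mol = 14.29 mol
Smallest is C at 7.127 mol; normalising gives C 1.000, H 2.004
≈ 1:2 → CH2
Empirical-formula mass = 14.03 g/mol
n = 42 / 14.03 = 2.99 ≈ 3
Molecular formula = (CH2)×3 = C3H6

C3H6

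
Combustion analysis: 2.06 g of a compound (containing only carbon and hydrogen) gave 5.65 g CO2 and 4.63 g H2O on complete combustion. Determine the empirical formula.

mol C = 5.65 / 44.01 = 0.1284; mass C = 0.1284 × 12.01 = 1.542 g
mol H = 2 × (4.63 / 18.02) = 0.5139; mass H = 0.5139 × 1.008 = 0.5180 g
Divide by the smallest (0.1284 mol C): C 1.000, H 4.003
→ CH4

CH4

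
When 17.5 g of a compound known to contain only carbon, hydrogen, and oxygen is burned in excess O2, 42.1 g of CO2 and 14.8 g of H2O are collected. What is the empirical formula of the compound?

mol C = 42.1 / 44.01 = 0.9566; mass C = 0.9566 × 12.01 = 11.49 g
mol H = 2 × (14.8 / 18.02) = 1.643; mass H = 1.643 × 1.008 = 1.656 g
mass O = 17.5 − (13.14) = 4.355 g → mol O = 0.2722
Smallest is O at 0.2722 mol; normalising gives C 3.514, H 6.034, O 1.000
Scaling by 2: C 7.03, H 12.07, O 2.00 → C7H12O2

C7H12O2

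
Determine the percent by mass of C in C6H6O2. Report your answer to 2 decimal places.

65.44%

Molar mass = 6(12.01) + 6(1.008) + 2(16.00) = 110.108 g/mol
Mass of C per mole = 6 × 12.01 = 72.060 g
% C = 72.060 / 110.108 × 100 = 65.44%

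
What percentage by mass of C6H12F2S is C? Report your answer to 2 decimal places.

Molar mass = 6(12.01) + 12(1.008) + 2(19.00) + 1(32.07) = 154.226 g/mol
Mass of C per mole = 6 × 12.01 = 72.060 g
% C = 72.060 / 154.226 × 100 = 46.72%

46.72%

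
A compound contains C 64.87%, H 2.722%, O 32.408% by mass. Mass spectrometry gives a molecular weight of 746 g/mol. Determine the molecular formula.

Assume 100 g: 64.87 g C, 2.722 g H, 32.408 g O.
C: 64.87 g ÷ 12.01 g/mol = 5.401 mol
H: 2.722 g ÷ 1.008 g/mol = 2.7 mol
O: 32.408 g ÷ 16.00 g/mol = 2.026 mol
Smallest is O at 2.026 mol; normalising gives C 2.667, H 1.333, O 1.000
×3: C 8.00, H 4.00, O 3.00 → C8H4O3
Empirical-formula mass = 148.11 g/mol
n = 746 / 148.11 = 5.04 ≈ 5
Molecular formula = (C8H4O3)×5 = C40H20O15

C40H20O15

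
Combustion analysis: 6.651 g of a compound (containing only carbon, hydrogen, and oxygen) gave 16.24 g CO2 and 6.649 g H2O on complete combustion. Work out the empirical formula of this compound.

mol C = 16.24 / 44.01 = 0.3690; mass C = 0.3690 × 12.01 = 4.432 g
mol H = 2 × (6.649 / 18.02) = 0.7380; mass H = 0.7380 × 1.008 = 0.7439 g
mass O = 6.651 − (5.176) = 1.475 g → mol O = 0.09221
Smallest is O at 0.09221 mol; normalising gives C 4.002, H 8.003, O 1.000
≈ 4:8:1 → C4H8O

C4H8O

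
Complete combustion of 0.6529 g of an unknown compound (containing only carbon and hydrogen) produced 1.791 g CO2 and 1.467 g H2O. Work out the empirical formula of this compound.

mol C = 1.791 / 44.01 = 0.04070; mass C = 0.04070 × 12.01 = 0.4888 g
mol H = 2 × (1.467 / 18.02) = 0.1628; mass H = 0.1628 × 1.008 = 0.1641 g
Ratios (÷ 0.0407): C 1.000, H 4.001
≈ 1:4 → CH4

CH4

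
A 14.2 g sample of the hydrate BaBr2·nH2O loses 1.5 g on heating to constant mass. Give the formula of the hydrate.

Mass of anhydrous BaBr2 = 14.2 − 1.5 = 12.7 g
mol H2O = 1.5 / 18.02 = 0.08324
Molar mass of BaBr2 = 297.13 g/mol → mol BaBr2 = 12.7 / 297.13 = 0.04274
n = 0.08324 / 0.04274 = 1.95 ≈ 2 → BaBr2·2H2O

BaBr2·2H2O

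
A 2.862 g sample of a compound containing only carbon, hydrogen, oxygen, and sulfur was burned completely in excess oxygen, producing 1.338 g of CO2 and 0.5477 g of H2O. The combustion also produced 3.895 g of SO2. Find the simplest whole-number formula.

mol C = 1.338 / 44.01 = 0.03040; mass C = 0.03040 × 12.01 = 0.3651 g
mol H = 2 × (0.5477 / 18.02) = 0.06079; mass H = 0.06079 × 1.008 = 0.06127 g
mol S = 3.895 / 64.07 = 0.06079; mass S = 1.950 g
mass O = 2.862 − (2.376) = 0.4860 g → mol O = 0.03037
Ratios (÷ 0.03037): C 1.001, H 2.001, O 1.000, S 2.002
Ratio ≈ 1:2:1:2, so the empirical formula is CH2OS2

CH2OS2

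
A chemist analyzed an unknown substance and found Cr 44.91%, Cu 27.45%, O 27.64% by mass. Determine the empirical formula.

Assume 100 g: 44.91 g Cr, 27.45 g Cu, 27.64 g O.
Cr: 44.91 g ÷ 52.00 g/mol = 0.8637 mol
Cu: 27.45 g ÷ 63.55 g/mol = 0.4319 mol
O: 27.64 g ÷ 16.00 g/mol = 1.728 mol
Divide by the smallest (0.4319 mol Cu): Cr 1.999, Cu 1.000, O 3.999
≈ 2:1:4 → Cr2CuO4

Cr2CuO4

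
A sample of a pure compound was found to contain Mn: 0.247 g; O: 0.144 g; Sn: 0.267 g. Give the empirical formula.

n(Mn) = 0.247/54.94 = 0.004496, n(O) = 0.144/16.00 = 0.009, n(Sn) = 0.267/118.71 = 0.002249
Ratios (÷ 0.002249): Mn 1.999, O 4.001, Sn 1.000
Ratio ≈ 2:4:1, so the empirical formula is Mn2O4Sn

Mn2O4Sn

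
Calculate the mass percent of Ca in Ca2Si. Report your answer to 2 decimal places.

Molar mass = 2(40.08) + 1(28.09) = 108.250 g/mol
Mass of Ca per mole = 2 × 40.08 = 80.160 g
% Ca = 80.160 / 108.250 × 100 = 74.05%

74.05%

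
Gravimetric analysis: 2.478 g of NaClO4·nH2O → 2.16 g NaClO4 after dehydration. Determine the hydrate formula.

Mass of water lost = 2.478 − 2.16 = 0.318 g → 0.318 / 18.02 = 0.01765 mol H2O
Molar mass of NaClO4 = 122.44 g/mol → mol NaClO4 = 2.16 / 122.44 = 0.01764
n = 0.01765 / 0.01764 = 1.00 ≈ 1 → NaClO4·H2O

NaClO4·H2O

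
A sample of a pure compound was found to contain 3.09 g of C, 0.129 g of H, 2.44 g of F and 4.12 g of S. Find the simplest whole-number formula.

C: 3.09 g ÷ 12.01 g/mol = 0.2573 mol
H: 0.129 g ÷ 1.008 g/mol = 0.128 mol
F: 2.44 g ÷ 19.00 g/mol = 0.1284 mol
S: 4.12 g ÷ 32.07 g/mol = 0.1285 mol
Smallest is H at 0.128 mol; normalising gives C 2.010, H 1.000, F 1.003, S 1.004
≈ 2:1:1:1 → C2HFS

C2HFS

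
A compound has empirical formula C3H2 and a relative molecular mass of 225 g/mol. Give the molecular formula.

Empirical-formula mass = 38.05 g/mol
n = 225 / 38.05 = 5.91 ≈ 6
Molecular formula = (C3H2)6 = C18H12

C18H12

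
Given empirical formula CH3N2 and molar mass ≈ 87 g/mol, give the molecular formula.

C2H6N4

Empirical-formula mass = 43.05 g/mol
n = 87 / 43.05 = 2.02 ≈ 2
Molecular formula = (CH3N2)2 = C2H6N4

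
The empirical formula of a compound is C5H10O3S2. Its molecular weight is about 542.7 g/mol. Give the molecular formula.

C15H30O9S6

Empirical-formula mass = 182.27 g/mol
n = 542.7 / 182.27 = 2.98 ≈ 3
Molecular formula = (C5H10O3S2)3 = C15H30O9S6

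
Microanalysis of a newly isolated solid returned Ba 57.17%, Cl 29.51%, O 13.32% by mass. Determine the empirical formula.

Assume 100 g: 57.17 g Ba, 29.51 g Cl, 13.32 g O.
Moles — Ba: 57.17 / 137.33 = 0.4163 mol; Cl: 29.51 / 35.45 = 0.8324 mol; O: 13.32 / 16.00 = 0.8325 mol
Divide by the smallest (0.4163 mol Ba): Ba 1.000, Cl 2.000, O 2.000
≈ 1:2:2 → BaCl2O2

BaCl2O2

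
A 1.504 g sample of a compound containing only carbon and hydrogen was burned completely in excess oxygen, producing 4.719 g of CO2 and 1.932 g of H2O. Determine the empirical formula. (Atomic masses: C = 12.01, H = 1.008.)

mol C = 4.719 / 44.01 = 0.1072; mass C = 0.1072 × 12.01 = 1.288 g
mol H = 2 × (1.932 / 18.02) = 0.2144; mass H = 0.2144 × 1.008 = 0.2161 g
Divide by the smallest (0.1072 mol C): C 1.000, H 2.000
→ CH2

CH2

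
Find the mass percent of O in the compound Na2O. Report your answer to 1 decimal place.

Molar mass = 2(22.99) + 1(16.00) = 61.980 g/mol
Mass of O per mole = 1 × 16.00 = 16.000 g
% O = 16.000 / 61.980 × 100 = 25.8%

25.8%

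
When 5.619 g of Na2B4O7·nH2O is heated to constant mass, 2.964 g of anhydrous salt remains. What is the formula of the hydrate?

Na2B4O7·10H2O

Mass of water lost = 5.619 − 2.964 = 2.655 g → 2.655 / 18.02 = 0.1473 mol H2O
Molar mass of Na2B4O7 = 201.22 g/mol → mol Na2B4O7 = 2.964 / 201.22 = 0.01473
n = 0.1473 / 0.01473 = 10.00 ≈ 10 → Na2B4O7·10H2O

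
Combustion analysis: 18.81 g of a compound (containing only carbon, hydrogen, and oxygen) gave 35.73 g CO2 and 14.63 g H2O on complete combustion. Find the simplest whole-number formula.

C7H14O4

mol C = 35.73 / 44.01 = 0.8119; mass C = 0.8119 × 12.01 = 9.750 g
mol H = 2 × (14.63 / 18.02) = 1.624; mass H = 1.624 × 1.008 = 1.637 g
mass O = 18.81 − (11.39) = 7.423 g → mol O = 0.4639
Divide by the smallest (0.4639 mol O): C 1.750, H 3.500, O 1.000
Scaling by 4: C 7.00, H 14.00, O 4.00 → C7H14O4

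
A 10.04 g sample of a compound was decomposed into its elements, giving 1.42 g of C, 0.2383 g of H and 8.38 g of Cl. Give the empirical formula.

CH2Cl2

Moles — C: 1.42 / 12.01 = 0.1182 mol; H: 0.2383 / 1.008 = 0.2364 mol; Cl: 8.38 / 35.45 = 0.2364 mol
Ratios (÷ 0.1182): C 1.000, H 1.999, Cl 1.999
→ CH2Cl2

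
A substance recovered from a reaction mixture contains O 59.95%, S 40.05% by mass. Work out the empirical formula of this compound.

O3S

Assume 100 g: 59.95 g O, 40.05 g S.
n(O) = 59.95/16.00 = 3.747, n(S) = 40.05/32.07 = 1.249
Ratios (÷ 1.249): O 3.000, S 1.000
≈ 3:1 → O3S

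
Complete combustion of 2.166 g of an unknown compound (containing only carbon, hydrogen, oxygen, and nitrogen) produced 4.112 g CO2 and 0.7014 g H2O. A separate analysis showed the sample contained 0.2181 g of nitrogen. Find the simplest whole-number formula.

mol C = 4.112 / 44.01 = 0.09343; mass C = 0.09343 × 12.01 = 1.122 g
mol H = 2 × (0.7014 / 18.02) = 0.07785; mass H = 0.07785 × 1.008 = 0.07847 g
mol N = 0.2181 / 14.01 = 0.01557
mass O = 2.166 − (1.419) = 0.7473 g → mol O = 0.04671
Ratios (÷ 0.01557): C 6.002, H 5.001, N 1.000, O 3.000
Ratio ≈ 6:5:1:3, so the empirical formula is C6H5NO3

C6H5NO3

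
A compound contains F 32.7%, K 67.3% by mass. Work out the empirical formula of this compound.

FK

Assume 100 g: 32.7 g F, 67.3 g K.
n(F) = 32.7/19.00 = 1.721, n(K) = 67.3/39.10 = 1.721
Smallest is F at 1.721 mol; normalising gives F 1.000, K 1.000
≈ 1:1 → FK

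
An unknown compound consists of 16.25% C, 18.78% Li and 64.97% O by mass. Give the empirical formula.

Assume 100 g: 16.25 g C, 18.78 g Li, 64.97 g O.
Moles — C: 16.25 / 12.01 = 1.353 mol; Li: 18.78 / 6.94 = 2.706 mol; O: 64.97 / 16.00 = 4.061 mol
Smallest is C at 1.353 mol; normalising gives C 1.000, Li 2.000, O 3.001
Ratio ≈ 1:2:3, so the empirical formula is CLi2O3

CLi2O3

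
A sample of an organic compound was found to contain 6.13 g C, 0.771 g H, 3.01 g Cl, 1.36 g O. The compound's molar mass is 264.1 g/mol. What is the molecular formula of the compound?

Moles — C: 6.13 / 12.01 = 0.5104 mol; H: 0.771 / 1.008 = 0.7649 mol; Cl: 3.01 / 35.45 = 0.08491 mol; O: 1.36 / 16.00 = 0.085 mol
Ratios (÷ 0.08491): C 6.011, H 9.008, Cl 1.000, O 1.001
≈ 6:9:1:1 → C6H9ClO
Empirical-formula mass = 132.58 g/mol
n = 264.1 / 132.58 = 1.99 ≈ 2
Molecular formula = (C6H9ClO)×2 = C12H18Cl2O2

C12H18Cl2O2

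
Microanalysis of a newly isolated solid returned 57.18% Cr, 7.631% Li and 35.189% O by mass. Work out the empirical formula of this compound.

Assume 100 g: 57.18 g Cr, 7.631 g Li, 35.189 g O.
Moles — Cr: 57.18 / 52.00 = 1.1 mol; Li: 7.631 / 6.94 = 1.1 mol; O: 35.189 / 16.00 = 2.199 mol
Ratios (÷ 1.1): Cr 1.000, Li 1.000, O 2.000
Ratio ≈ 1:1:2, so the empirical formula is CrLiO2

CrLiO2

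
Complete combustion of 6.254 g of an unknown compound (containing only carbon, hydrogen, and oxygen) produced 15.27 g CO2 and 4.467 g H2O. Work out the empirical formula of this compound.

C7H10O2

mol C = 15.27 / 44.01 = 0.3470; mass C = 0.3470 × 12.01 = 4.167 g
mol H = 2 × (4.467 / 18.02) = 0.4958; mass H = 0.4958 × 1.008 = 0.4997 g
mass O = 6.254 − (4.667) = 1.587 g → mol O = 0.09920
Ratios (÷ 0.0992): C 3.498, H 4.998, O 1.000
×2: C 7.00, H 10.00, O 2.00 → C7H10O2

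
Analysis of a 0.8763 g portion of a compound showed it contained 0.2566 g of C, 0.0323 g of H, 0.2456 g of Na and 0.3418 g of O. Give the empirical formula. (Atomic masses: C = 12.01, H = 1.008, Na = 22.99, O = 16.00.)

C2H3NaO2

n(C) = 0.2566/12.01 = 0.02137, n(H) = 0.0323/1.008 = 0.03204, n(Na) = 0.2456/22.99 = 0.01068, n(O) = 0.3418/16.00 = 0.02136
Divide by the smallest (0.01068 mol Na): C 2.000, H 3.000, Na 1.000, O 2.000
→ C2H3NaO2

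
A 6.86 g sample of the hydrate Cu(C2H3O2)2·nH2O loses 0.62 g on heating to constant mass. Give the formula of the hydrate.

Mass of anhydrous Cu(C2H3O2)2 = 6.86 − 0.62 = 6.24 g
mol H2O = 0.62 / 18.02 = 0.03441
Molar mass of Cu(C2H3O2)2 = 181.64 g/mol → mol Cu(C2H3O2)2 = 6.24 / 181.64 = 0.03435
n = 0.03441 / 0.03435 = 1.00 ≈ 1 → Cu(C2H3O2)2·H2O

Cu(C2H3O2)2·H2O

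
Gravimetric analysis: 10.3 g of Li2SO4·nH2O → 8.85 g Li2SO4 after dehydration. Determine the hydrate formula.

Mass of water lost = 10.3 − 8.85 = 1.45 g → 1.45 / 18.02 = 0.08047 mol H2O
Molar mass of Li2SO4 = 109.95 g/mol → mol Li2SO4 = 8.85 / 109.95 = 0.08049
n = 0.08047 / 0.08049 = 1.00 ≈ 1 → Li2SO4·H2O

Li2SO4·H2O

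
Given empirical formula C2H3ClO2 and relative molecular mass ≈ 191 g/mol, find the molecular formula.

C4H6Cl2O4

Empirical-formula mass = 94.49 g/mol
n = 191 / 94.49 = 2.02 ≈ 2
Molecular formula = (C2H3ClO2)2 = C4H6Cl2O4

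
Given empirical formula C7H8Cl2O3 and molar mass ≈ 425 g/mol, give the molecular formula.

C14H16Cl4O6

Empirical-formula mass = 211.03 g/mol
n = 425 / 211.03 = 2.01 ≈ 2
Molecular formula = (C7H8Cl2O3)2 = C14H16Cl4O6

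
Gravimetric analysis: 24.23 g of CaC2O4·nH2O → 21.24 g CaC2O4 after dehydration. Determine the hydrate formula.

CaC2O4·H2O

Mass of water lost = 24.23 − 21.24 = 2.99 g → 2.99 / 18.02 = 0.1659 mol H2O
Molar mass of CaC2O4 = 128.10 g/mol → mol CaC2O4 = 21.24 / 128.10 = 0.1658
n = 0.1659 / 0.1658 = 1.00 ≈ 1 → CaC2O4·H2O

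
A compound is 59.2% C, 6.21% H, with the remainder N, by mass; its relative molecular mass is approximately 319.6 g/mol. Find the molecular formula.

C16H20N8

Assume 100 g: 59.2 g C, 6.21 g H, 34.59 g N.
Moles — C: 59.2 / 12.01 = 4.929 mol; H: 6.21 / 1.008 = 6.161 mol; N: 34.59 / 14.01 = 2.469 mol
Ratios (÷ 2.469): C 1.996, H 2.495, N 1.000
Scaling by 2: C 3.99, H 4.99, N 2.00 → C4H5N2
Empirical-formula mass = 81.10 g/mol
n = 319.6 / 81.10 = 3.94 ≈ 4
Molecular formula = (C4H5N2)×4 = C16H20N8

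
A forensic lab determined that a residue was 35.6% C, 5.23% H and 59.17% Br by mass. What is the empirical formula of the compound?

C4H7Br

Assume 100 g: 35.6 g C, 5.23 g H, 59.17 g Br.
C: 35.6 g ÷ 12.01 g/mol = 2.964 mol
H: 5.23 g ÷ 1.008 g/mol = 5.188 mol
Br: 59.17 g ÷ 79.90 g/mol = 0.7406 mol
Smallest is Br at 0.7406 mol; normalising gives C 4.003, H 7.006, Br 1.000
Ratio ≈ 4:7:1, so the empirical formula is C4H7Br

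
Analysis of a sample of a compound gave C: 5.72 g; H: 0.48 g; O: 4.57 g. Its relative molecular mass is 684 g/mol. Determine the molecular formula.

Moles — C: 5.72 / 12.01 = 0.4763 mol; H: 0.48 / 1.008 = 0.4762 mol; O: 4.57 / 16.00 = 0.2856 mol
Smallest is O at 0.2856 mol; normalising gives C 1.667, H 1.667, O 1.000
Multiply by 3: C 5.00, H 5.00, O 3.00 → C5H5O3
Empirical-formula mass = 113.09 g/mol
n = 684 / 113.09 = 6.05 ≈ 6
Molecular formula = (C5H5O3)×6 = C30H30O18

C30H30O18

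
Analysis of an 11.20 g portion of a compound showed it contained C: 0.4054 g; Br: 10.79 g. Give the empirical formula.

CBr4

n(C) = 0.4054/12.01 = 0.03376, n(Br) = 10.79/79.90 = 0.135
Divide by the smallest (0.03376 mol C): C 1.000, Br 4.001
→ CBr4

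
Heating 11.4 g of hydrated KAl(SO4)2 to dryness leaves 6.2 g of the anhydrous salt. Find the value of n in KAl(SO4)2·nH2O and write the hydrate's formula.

KAl(SO4)2·12H2O

Mass of water lost = 11.4 − 6.2 = 5.2 g → 5.2 / 18.02 = 0.2886 mol H2O
Molar mass of KAl(SO4)2 = 258.22 g/mol → mol KAl(SO4)2 = 6.2 / 258.22 = 0.02401
n = 0.2886 / 0.02401 = 12.02 ≈ 12 → KAl(SO4)2·12H2O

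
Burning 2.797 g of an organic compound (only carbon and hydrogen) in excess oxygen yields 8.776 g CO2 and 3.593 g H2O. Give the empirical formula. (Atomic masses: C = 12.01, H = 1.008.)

mol C = 8.776 / 44.01 = 0.1994; mass C = 0.1994 × 12.01 = 2.395 g
mol H = 2 × (3.593 / 18.02) = 0.3988; mass H = 0.3988 × 1.008 = 0.4020 g
Ratios (÷ 0.1994): C 1.000, H 2.000
→ CH2

CH2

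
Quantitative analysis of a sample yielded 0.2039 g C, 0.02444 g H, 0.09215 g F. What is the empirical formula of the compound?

n(C) = 0.2039/12.01 = 0.01698, n(H) = 0.02444/1.008 = 0.02425, n(F) = 0.09215/19.00 = 0.00485
Divide by the smallest (0.00485 mol F): C 3.501, H 4.999, F 1.000
×2: C 7.00, H 10.00, F 2.00 → C7H10F2

C7H10F2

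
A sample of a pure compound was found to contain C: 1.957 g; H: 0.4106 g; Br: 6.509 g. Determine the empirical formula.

C2H5Br

C: 1.957 g ÷ 12.01 g/mol = 0.1629 mol
H: 0.4106 g ÷ 1.008 g/mol = 0.4073 mol
Br: 6.509 g ÷ 79.90 g/mol = 0.08146 mol
Smallest is Br at 0.08146 mol; normalising gives C 2.000, H 5.000, Br 1.000
≈ 2:5:1 → C2H5Br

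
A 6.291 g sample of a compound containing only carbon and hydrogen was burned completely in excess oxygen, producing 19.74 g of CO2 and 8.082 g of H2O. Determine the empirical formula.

CH2

mol C = 19.74 / 44.01 = 0.4485; mass C = 0.4485 × 12.01 = 5.387 g
mol H = 2 × (8.082 / 18.02) = 0.8970; mass H = 0.8970 × 1.008 = 0.9042 g
Smallest is C at 0.4485 mol; normalising gives C 1.000, H 2.000
Ratio ≈ 1:2, so the empirical formula is CH2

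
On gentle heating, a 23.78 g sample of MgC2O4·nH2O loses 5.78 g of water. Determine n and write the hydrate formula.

MgC2O4·2H2O

Mass of anhydrous MgC2O4 = 23.78 − 5.78 = 18 g
mol H2O = 5.78 / 18.02 = 0.3208
Molar mass of MgC2O4 = 112.33 g/mol → mol MgC2O4 = 18 / 112.33 = 0.1602
n = 0.3208 / 0.1602 = 2.00 ≈ 2 → MgC2O4·2H2O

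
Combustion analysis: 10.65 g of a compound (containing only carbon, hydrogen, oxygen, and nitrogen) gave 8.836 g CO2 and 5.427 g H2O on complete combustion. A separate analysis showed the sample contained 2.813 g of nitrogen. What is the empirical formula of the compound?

C2H6N2O3

mol C = 8.836 / 44.01 = 0.2008; mass C = 0.2008 × 12.01 = 2.411 g
mol H = 2 × (5.427 / 18.02) = 0.6023; mass H = 0.6023 × 1.008 = 0.6071 g
mol N = 2.813 / 14.01 = 0.2008
mass O = 10.65 − (5.831) = 4.819 g → mol O = 0.3012
Ratios (÷ 0.2008): C 1.000, H 3.000, N 1.000, O 1.500
×2: C 2.00, H 6.00, N 2.00, O 3.00 → C2H6N2O3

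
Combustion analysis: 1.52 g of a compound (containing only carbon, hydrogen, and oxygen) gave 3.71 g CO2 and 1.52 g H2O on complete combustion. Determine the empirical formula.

C4H8O

mol C = 3.71 / 44.01 = 0.08430; mass C = 0.08430 × 12.01 = 1.012 g
mol H = 2 × (1.52 / 18.02) = 0.1687; mass H = 0.1687 × 1.008 = 0.1701 g
mass O = 1.52 − (1.182) = 0.3375 g → mol O = 0.02109
Smallest is O at 0.02109 mol; normalising gives C 3.996, H 7.997, O 1.000
→ C4H8O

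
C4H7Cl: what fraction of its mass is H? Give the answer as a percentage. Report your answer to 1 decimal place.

Molar mass = 4(12.01) + 7(1.008) + 1(35.45) = 90.546 g/mol
Mass of H per mole = 7 × 1.008 = 7.056 g
% H = 7.056 / 90.546 × 100 = 7.8%

7.8%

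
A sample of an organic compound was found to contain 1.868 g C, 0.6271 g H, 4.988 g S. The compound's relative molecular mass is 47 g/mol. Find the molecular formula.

CH4S

n(C) = 1.868/12.01 = 0.1555, n(H) = 0.6271/1.008 = 0.6221, n(S) = 4.988/32.07 = 0.1555
Divide by the smallest (0.1555 mol S): C 1.000, H 4.000, S 1.000
→ CH4S
Empirical-formula mass = 48.11 g/mol
n = 47 / 48.11 = 0.98 ≈ 1
Molecular formula = empirical formula = CH4S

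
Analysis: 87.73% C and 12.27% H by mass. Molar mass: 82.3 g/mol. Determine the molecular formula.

Assume 100 g: 87.73 g C, 12.27 g H.
n(C) = 87.73/12.01 = 7.305, n(H) = 12.27/1.008 = 12.17
Ratios (÷ 7.305): C 1.000, H 1.666
Scaling by 3: C 3.00, H 5.00 → C3H5
Empirical-formula mass = 41.07 g/mol
n = 82.3 / 41.07 = 2.00 ≈ 2
Molecular formula = (C3H5)×2 = C6H10

C6H10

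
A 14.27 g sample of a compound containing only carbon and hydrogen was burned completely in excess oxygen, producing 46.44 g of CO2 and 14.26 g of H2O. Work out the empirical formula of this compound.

C2H3

mol C = 46.44 / 44.01 = 1.055; mass C = 1.055 × 12.01 = 12.67 g
mol H = 2 × (14.26 / 18.02) = 1.583; mass H = 1.583 × 1.008 = 1.595 g
Ratios (÷ 1.055): C 1.000, H 1.500
×2: C 2.00, H 3.00 → C2H3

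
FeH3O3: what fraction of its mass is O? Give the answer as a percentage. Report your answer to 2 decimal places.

44.91%

Molar mass = 1(55.85) + 3(1.008) + 3(16.00) = 106.874 g/mol
Mass of O per mole = 3 × 16.00 = 48.000 g
% O = 48.000 / 106.874 × 100 = 44.91%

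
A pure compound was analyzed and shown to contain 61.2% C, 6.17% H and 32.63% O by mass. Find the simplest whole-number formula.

Assume 100 g: 61.2 g C, 6.17 g H, 32.63 g O.
n(C) = 61.2/12.01 = 5.096, n(H) = 6.17/1.008 = 6.121, n(O) = 32.63/16.00 = 2.039
Smallest is O at 2.039 mol; normalising gives C 2.499, H 3.001, O 1.000
Multiply by 2: C 5.00, H 6.00, O 2.00 → C5H6O2

C5H6O2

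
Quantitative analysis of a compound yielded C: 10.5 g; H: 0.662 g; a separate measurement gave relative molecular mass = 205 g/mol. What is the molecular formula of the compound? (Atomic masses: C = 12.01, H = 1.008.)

Moles — C: 10.5 / 12.01 = 0.8743 mol; H: 0.662 / 1.008 = 0.6567 mol
Smallest is H at 0.6567 mol; normalising gives C 1.331, H 1.000
Scaling by 3: C 3.99, H 3.00 → C4H3
Empirical-formula mass = 51.06 g/mol
n = 205 / 51.06 = 4.01 ≈ 4
Molecular formula = (C4H3)×4 = C16H12

C16H12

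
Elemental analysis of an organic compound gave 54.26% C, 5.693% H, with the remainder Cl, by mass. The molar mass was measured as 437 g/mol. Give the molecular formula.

C20H25Cl5

Assume 100 g: 54.26 g C, 5.693 g H, 40.047 g Cl.
C: 54.26 g ÷ 12.01 g/mol = 4.518 mol
H: 5.693 g ÷ 1.008 g/mol = 5.648 mol
Cl: 40.047 g ÷ 35.45 g/mol = 1.13 mol
Divide by the smallest (1.13 mol Cl): C 3.999, H 5.000, Cl 1.000
→ C4H5Cl
Empirical-formula mass = 88.53 g/mol
n = 437 / 88.53 = 4.94 ≈ 5
Molecular formula = (C4H5Cl)×5 = C20H25Cl5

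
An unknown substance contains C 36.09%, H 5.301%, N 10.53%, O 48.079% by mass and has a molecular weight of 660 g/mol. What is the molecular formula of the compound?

C20H35N5O20

Assume 100 g: 36.09 g C, 5.301 g H, 10.53 g N, 48.079 g O.
C: 36.09 g ÷ 12.01 g/mol = 3.005 mol
H: 5.301 g ÷ 1.008 g/mol = 5.259 mol
N: 10.53 g ÷ 14.01 g/mol = 0.7516 mol
O: 48.079 g ÷ 16.00 g/mol = 3.005 mol
Divide by the smallest (0.7516 mol N): C 3.998, H 6.997, N 1.000, O 3.998
Ratio ≈ 4:7:1:4, so the empirical formula is C4H7NO4
Empirical-formula mass = 133.11 g/mol
n = 660 / 133.11 = 4.96 ≈ 5
Molecular formula = (C4H7NO4)×5 = C20H35N5O20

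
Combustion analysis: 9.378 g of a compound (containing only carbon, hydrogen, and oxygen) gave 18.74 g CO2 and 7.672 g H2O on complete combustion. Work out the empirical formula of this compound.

mol C = 18.74 / 44.01 = 0.4258; mass C = 0.4258 × 12.01 = 5.114 g
mol H = 2 × (7.672 / 18.02) = 0.8515; mass H = 0.8515 × 1.008 = 0.8583 g
mass O = 9.378 − (5.972) = 3.406 g → mol O = 0.2129
Ratios (÷ 0.2129): C 2.000, H 4.000, O 1.000
Ratio ≈ 2:4:1, so the empirical formula is C2H4O

C2H4O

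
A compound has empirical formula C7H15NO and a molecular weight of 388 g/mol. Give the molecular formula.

Empirical-formula mass = 129.20 g/mol
n = 388 / 129.20 = 3.00 ≈ 3
Molecular formula = (C7H15NO)3 = C21H45N3O3

C21H45N3O3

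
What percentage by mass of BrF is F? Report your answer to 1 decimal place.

19.2%

Molar mass = 1(79.90) + 1(19.00) = 98.900 g/mol
Mass of F per mole = 1 × 19.00 = 19.000 g
% F = 19.000 / 98.900 × 100 = 19.2%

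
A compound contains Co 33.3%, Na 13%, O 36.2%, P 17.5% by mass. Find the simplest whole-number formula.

CoNaO4P

Assume 100 g: 33.3 g Co, 13 g Na, 36.2 g O, 17.5 g P.
Co: 33.3 g ÷ 58.93 g/mol = 0.5651 mol
Na: 13 g ÷ 22.99 g/mol = 0.5655 mol
O: 36.2 g ÷ 16.00 g/mol = 2.263 mol
P: 17.5 g ÷ 30.97 g/mol = 0.5651 mol
Smallest is P at 0.5651 mol; normalising gives Co 1.000, Na 1.001, O 4.004, P 1.000
Ratio ≈ 1:1:4:1, so the empirical formula is CoNaO4P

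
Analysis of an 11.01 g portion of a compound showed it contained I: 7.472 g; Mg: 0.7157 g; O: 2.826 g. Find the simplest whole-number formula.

I: 7.472 g ÷ 126.90 g/mol = 0.05888 mol
Mg: 0.7157 g ÷ 24.31 g/mol = 0.02944 mol
O: 2.826 g ÷ 16.00 g/mol = 0.1766 mol
Divide by the smallest (0.02944 mol Mg): I 2.000, Mg 1.000, O 5.999
→ I2MgO6

I2MgO6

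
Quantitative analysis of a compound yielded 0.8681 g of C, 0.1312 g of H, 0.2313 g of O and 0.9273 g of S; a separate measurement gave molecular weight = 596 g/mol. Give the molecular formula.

C: 0.8681 g ÷ 12.01 g/mol = 0.07228 mol
H: 0.1312 g ÷ 1.008 g/mol = 0.1302 mol
O: 0.2313 g ÷ 16.00 g/mol = 0.01446 mol
S: 0.9273 g ÷ 32.07 g/mol = 0.02891 mol
Smallest is O at 0.01446 mol; normalising gives C 5.000, H 9.004, O 1.000, S 2.000
→ C5H9OS2
Empirical-formula mass = 149.26 g/mol
n = 596 / 149.26 = 3.99 ≈ 4
Molecular formula = (C5H9OS2)×4 = C20H36O4S8

C20H36O4S8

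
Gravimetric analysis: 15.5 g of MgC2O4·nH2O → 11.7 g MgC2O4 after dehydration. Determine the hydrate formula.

Mass of water lost = 15.5 − 11.7 = 3.8 g → 3.8 / 18.02 = 0.2109 mol H2O
Molar mass of MgC2O4 = 112.33 g/mol → mol MgC2O4 = 11.7 / 112.33 = 0.1042
n = 0.2109 / 0.1042 = 2.02 ≈ 2 → MgC2O4·2H2O

MgC2O4·2H2O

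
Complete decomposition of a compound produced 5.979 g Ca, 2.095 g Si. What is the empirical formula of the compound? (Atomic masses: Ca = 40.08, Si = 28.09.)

Ca2Si

Moles — Ca: 5.979 / 40.08 = 0.1492 mol; Si: 2.095 / 28.09 = 0.07458 mol
Ratios (÷ 0.07458): Ca 2.000, Si 1.000
Ratio ≈ 2:1, so the empirical formula is Ca2Si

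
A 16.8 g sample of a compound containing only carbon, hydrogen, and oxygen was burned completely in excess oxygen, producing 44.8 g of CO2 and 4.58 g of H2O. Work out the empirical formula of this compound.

C4H2O

mol C = 44.8 / 44.01 = 1.018; mass C = 1.018 × 12.01 = 12.23 g
mol H = 2 × (4.58 / 18.02) = 0.5083; mass H = 0.5083 × 1.008 = 0.5124 g
mass O = 16.8 − (12.74) = 4.062 g → mol O = 0.2539
Smallest is O at 0.2539 mol; normalising gives C 4.010, H 2.002, O 1.000
Ratio ≈ 4:2:1, so the empirical formula is C4H2O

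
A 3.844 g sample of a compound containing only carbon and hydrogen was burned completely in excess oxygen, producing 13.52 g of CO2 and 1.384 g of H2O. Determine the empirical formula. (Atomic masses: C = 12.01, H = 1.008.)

C2H

mol C = 13.52 / 44.01 = 0.3072; mass C = 0.3072 × 12.01 = 3.690 g
mol H = 2 × (1.384 / 18.02) = 0.1536; mass H = 0.1536 × 1.008 = 0.1548 g
Smallest is H at 0.1536 mol; normalising gives C 2.000, H 1.000
Ratio ≈ 2:1, so the empirical formula is C2H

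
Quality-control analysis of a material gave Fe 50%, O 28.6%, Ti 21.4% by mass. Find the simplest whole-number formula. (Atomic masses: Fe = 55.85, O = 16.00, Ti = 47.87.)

Fe2O4Ti

Assume 100 g: 50 g Fe, 28.6 g O, 21.4 g Ti.
Fe: 50 g ÷ 55.85 g/mol = 0.8953 mol
O: 28.6 g ÷ 16.00 g/mol = 1.788 mol
Ti: 21.4 g ÷ 47.87 g/mol = 0.447 mol
Ratios (÷ 0.447): Fe 2.003, O 3.998, Ti 1.000
Ratio ≈ 2:4:1, so the empirical formula is Fe2O4Ti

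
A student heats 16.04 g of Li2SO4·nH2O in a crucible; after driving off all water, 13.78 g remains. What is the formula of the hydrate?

Li2SO4·H2O

Mass of water lost = 16.04 − 13.78 = 2.26 g → 2.26 / 18.02 = 0.1254 mol H2O
Molar mass of Li2SO4 = 109.95 g/mol → mol Li2SO4 = 13.78 / 109.95 = 0.1253
n = 0.1254 / 0.1253 = 1.00 ≈ 1 → Li2SO4·H2O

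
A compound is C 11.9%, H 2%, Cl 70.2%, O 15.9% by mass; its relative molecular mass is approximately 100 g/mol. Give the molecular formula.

Assume 100 g: 11.9 g C, 2 g H, 70.2 g Cl, 15.9 g O.
Moles — C: 11.9 / 12.01 = 0.9908 mol; H: 2 / 1.008 = 1.984 mol; Cl: 70.2 / 35.45 = 1.98 mol; O: 15.9 / 16.00 = 0.9938 mol
Ratios (÷ 0.9908): C 1.000, H 2.002, Cl 1.999, O 1.003
→ CH2Cl2O
Empirical-formula mass = 100.93 g/mol
n = 100 / 100.93 = 0.99 ≈ 1
Molecular formula = empirical formula = CH2Cl2O

CH2Cl2O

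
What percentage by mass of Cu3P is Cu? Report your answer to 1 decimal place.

Molar mass = 3(63.55) + 1(30.97) = 221.620 g/mol
Mass of Cu per mole = 3 × 63.55 = 190.650 g
% Cu = 190.650 / 221.620 × 100 = 86.0%

86.0%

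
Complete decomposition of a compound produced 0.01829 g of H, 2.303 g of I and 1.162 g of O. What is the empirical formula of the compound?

HIO4

n(H) = 0.01829/1.008 = 0.01814, n(I) = 2.303/126.90 = 0.01815, n(O) = 1.162/16.00 = 0.07262
Smallest is H at 0.01814 mol; normalising gives H 1.000, I 1.000, O 4.003
≈ 1:1:4 → HIO4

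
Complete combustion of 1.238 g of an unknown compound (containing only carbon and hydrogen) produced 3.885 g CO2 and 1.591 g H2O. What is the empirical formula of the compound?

CH2

mol C = 3.885 / 44.01 = 0.08828; mass C = 0.08828 × 12.01 = 1.060 g
mol H = 2 × (1.591 / 18.02) = 0.1766; mass H = 0.1766 × 1.008 = 0.1780 g
Ratios (÷ 0.08828): C 1.000, H 2.000
≈ 1:2 → CH2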